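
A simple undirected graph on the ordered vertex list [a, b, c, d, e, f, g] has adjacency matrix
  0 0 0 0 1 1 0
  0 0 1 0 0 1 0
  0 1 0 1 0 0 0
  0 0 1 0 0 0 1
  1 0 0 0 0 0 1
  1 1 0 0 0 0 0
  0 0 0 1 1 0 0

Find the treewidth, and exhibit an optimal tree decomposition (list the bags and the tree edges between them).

Treewidth 2.
One optimal decomposition is:
Bags: B1 = {d, e, g}  B2 = {a, d, e}  B3 = {a, d, f}  B4 = {b, d, f}  B5 = {b, c, d}
Tree: B1–B2, B2–B3, B3–B4, B4–B5

The largest bag has 3 vertices, giving width 2; this decomposition certifies tw(G) ≤ 2. For the lower bound, G contains the cycle d–g–e–a–f–b–c–d, so G is not a forest; only forests have treewidth ≤ 1, hence tw(G) ≥ 2. The upper and lower bounds meet at 2, so that is the treewidth.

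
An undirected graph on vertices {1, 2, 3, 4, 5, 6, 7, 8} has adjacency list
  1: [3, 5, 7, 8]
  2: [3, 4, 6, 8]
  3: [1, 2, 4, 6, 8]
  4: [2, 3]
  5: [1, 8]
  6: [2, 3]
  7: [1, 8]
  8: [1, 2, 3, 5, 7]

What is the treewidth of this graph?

2

A width-2 tree decomposition is:
Bags: B1 = {2, 3, 6}  B2 = {2, 3, 8}  B3 = {1, 3, 8}  B4 = {1, 5, 8}  B5 = {2, 3, 4}  B6 = {1, 7, 8}
Tree: B1–B2, B2–B3, B3–B4, B2–B5, B4–B6
Every bag has size at most 3, so the width is 3 − 1 = 2 and tw(G) ≤ 2. On the other hand G contains the 3-clique {1, 3, 8}. A clique must lie in a single bag of any decomposition, so no decomposition can have width below 2. The upper and lower bounds meet at 2, so that is the treewidth.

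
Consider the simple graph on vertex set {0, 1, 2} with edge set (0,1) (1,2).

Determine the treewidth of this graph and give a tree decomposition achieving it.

Treewidth 1.
Bags: B1 = {1, 2}  B2 = {0, 1}
Tree: B1–B2

Each bag holds 2 vertices, so the decomposition has width 1, which upper-bounds the treewidth. Any graph with an edge has treewidth ≥ 1, and G has the edge 1–2. Hence tw(G) = 1 exactly.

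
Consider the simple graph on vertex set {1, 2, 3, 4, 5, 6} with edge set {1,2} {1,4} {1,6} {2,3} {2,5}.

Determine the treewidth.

1

A width-1 tree decomposition is:
Bags: B1 = {1, 6}  B2 = {1, 4}  B3 = {1, 2}  B4 = {2, 3}  B5 = {2, 5}
Tree: B1–B2, B2–B3, B3–B4, B4–B5
Each bag holds 2 vertices, so the decomposition has width 1, which upper-bounds the treewidth. G has an edge, so its treewidth is at least 1. Combining the bounds, tw(G) = 1.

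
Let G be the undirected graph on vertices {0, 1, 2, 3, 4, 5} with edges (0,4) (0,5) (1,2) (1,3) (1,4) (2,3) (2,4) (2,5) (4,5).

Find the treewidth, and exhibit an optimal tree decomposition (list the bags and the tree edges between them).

Each bag holds 3 vertices, so the decomposition has width 2, which upper-bounds the treewidth. On the other hand G contains the 3-clique {0, 4, 5}. A clique must lie in a single bag of any decomposition, so no decomposition can have width below 2. The upper and lower bounds meet at 2, so that is the treewidth.

Treewidth 2.
One optimal decomposition is:
Bags: B1 = {1, 2, 4}  B2 = {2, 4, 5}  B3 = {1, 2, 3}  B4 = {0, 4, 5}
Tree: B1–B2, B1–B3, B2–B4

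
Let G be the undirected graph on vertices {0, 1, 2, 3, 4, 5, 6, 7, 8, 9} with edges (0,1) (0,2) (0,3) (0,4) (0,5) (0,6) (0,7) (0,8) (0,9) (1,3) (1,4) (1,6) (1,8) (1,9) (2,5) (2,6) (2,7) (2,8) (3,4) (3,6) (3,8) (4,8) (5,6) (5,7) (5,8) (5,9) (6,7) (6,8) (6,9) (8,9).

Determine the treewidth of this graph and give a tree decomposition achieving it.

Treewidth 4.
One optimal decomposition is:
Bags: B1 = {0, 1, 3, 6, 8}  B2 = {0, 1, 6, 8, 9}  B3 = {0, 5, 6, 8, 9}  B4 = {0, 1, 3, 4, 8}  B5 = {0, 2, 5, 6, 8}  B6 = {0, 2, 5, 6, 7}
Tree: B1–B2, B2–B3, B1–B4, B3–B5, B5–B6

Each bag holds 5 vertices, so the decomposition has width 4, which upper-bounds the treewidth. Conversely, {0, 1, 3, 4, 8} is a clique of size 5, and the vertices of any clique must share a bag in every tree decomposition; so some bag has ≥ 5 vertices and tw(G) ≥ 4. Therefore the treewidth is 4.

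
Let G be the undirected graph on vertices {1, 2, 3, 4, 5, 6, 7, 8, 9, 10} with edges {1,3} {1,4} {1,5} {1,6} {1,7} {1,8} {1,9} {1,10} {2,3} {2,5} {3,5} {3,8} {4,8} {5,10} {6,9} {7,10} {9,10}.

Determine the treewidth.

2

A width-2 tree decomposition is:
Bags: B1 = {1, 5, 10}  B2 = {1, 9, 10}  B3 = {1, 3, 5}  B4 = {1, 3, 8}  B5 = {2, 3, 5}  B6 = {1, 6, 9}  B7 = {1, 7, 10}  B8 = {1, 4, 8}
Tree: B1–B2, B1–B3, B3–B4, B3–B5, B2–B6, B1–B7, B4–B8
The largest bag has 3 vertices, giving width 2; this decomposition certifies tw(G) ≤ 2. On the other hand G contains the 3-clique {1, 3, 8}. A clique must lie in a single bag of any decomposition, so no decomposition can have width below 2. The upper and lower bounds meet at 2, so that is the treewidth.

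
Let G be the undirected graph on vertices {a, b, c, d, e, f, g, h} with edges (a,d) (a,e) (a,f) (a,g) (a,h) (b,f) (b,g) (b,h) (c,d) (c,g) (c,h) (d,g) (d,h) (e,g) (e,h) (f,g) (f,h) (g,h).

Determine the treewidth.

3

A width-3 tree decomposition is:
Bags: B1 = {c, d, g, h}  B2 = {a, d, g, h}  B3 = {a, f, g, h}  B4 = {a, e, g, h}  B5 = {b, f, g, h}
Tree: B1–B2, B2–B3, B2–B4, B3–B5
The largest bag has 4 vertices, giving width 3; this decomposition certifies tw(G) ≤ 3. Conversely, {c, d, g, h} is a clique of size 4, and the vertices of any clique must share a bag in every tree decomposition; so some bag has ≥ 4 vertices and tw(G) ≥ 3. Therefore the treewidth is 3.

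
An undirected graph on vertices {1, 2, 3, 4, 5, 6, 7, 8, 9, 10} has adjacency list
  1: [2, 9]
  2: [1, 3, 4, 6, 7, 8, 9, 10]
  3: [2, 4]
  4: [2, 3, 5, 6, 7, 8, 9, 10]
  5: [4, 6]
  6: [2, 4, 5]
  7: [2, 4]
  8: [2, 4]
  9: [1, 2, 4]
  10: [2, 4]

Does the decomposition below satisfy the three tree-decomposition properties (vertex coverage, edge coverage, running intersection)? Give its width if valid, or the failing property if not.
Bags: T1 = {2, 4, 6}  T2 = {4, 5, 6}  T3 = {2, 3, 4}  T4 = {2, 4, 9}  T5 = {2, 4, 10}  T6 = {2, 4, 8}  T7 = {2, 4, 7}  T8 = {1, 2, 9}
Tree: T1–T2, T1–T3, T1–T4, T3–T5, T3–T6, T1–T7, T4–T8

Checking the three conditions: (i) the bags cover all of {1, 2, 3, 4, 5, 6, 7, 8, 9, 10}; (ii) for each edge, some bag contains both endpoints; (iii) the bags containing any fixed vertex form a subtree. All hold, so the decomposition is valid with width 3 − 1 = 2.

Yes; width 2.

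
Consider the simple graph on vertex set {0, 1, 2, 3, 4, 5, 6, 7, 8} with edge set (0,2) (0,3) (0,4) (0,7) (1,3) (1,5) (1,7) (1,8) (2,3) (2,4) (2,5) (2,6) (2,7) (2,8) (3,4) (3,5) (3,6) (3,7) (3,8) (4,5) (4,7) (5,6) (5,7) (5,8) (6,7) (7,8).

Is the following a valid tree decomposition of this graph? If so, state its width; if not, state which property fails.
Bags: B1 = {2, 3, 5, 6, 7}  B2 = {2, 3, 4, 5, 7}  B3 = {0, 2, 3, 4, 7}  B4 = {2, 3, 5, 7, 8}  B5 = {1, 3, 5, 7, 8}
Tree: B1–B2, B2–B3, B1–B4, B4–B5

Checking the three conditions: (i) the bags cover all of {0, 1, 2, 3, 4, 5, 6, 7, 8}; (ii) for each edge, some bag contains both endpoints; (iii) the bags containing any fixed vertex form a subtree. All hold, so the decomposition is valid with width 5 − 1 = 4.

Yes; width 4.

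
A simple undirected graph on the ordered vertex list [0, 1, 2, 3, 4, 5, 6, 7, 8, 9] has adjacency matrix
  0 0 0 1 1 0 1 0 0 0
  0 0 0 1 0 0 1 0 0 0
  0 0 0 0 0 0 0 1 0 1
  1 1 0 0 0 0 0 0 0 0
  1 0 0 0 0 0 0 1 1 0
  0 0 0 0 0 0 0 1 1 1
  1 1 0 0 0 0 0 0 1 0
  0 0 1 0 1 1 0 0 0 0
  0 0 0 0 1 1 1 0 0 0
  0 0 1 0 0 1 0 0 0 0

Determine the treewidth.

2

A width-2 tree decomposition is:
Bags: B1 = {2, 7, 9}  B2 = {5, 7, 9}  B3 = {4, 5, 7}  B4 = {4, 5, 8}  B5 = {0, 4, 8}  B6 = {0, 6, 8}  B7 = {0, 3, 6}  B8 = {1, 3, 6}
Tree: B1–B2, B2–B3, B3–B4, B4–B5, B5–B6, B6–B7, B7–B8
Every bag has size at most 3, so the width is 3 − 1 = 2 and tw(G) ≤ 2. Since 2–9–5–7–2 is a cycle in G, G is not acyclic. Forests are exactly the graphs of treewidth ≤ 1, so tw(G) ≥ 2. Combining the bounds, tw(G) = 2.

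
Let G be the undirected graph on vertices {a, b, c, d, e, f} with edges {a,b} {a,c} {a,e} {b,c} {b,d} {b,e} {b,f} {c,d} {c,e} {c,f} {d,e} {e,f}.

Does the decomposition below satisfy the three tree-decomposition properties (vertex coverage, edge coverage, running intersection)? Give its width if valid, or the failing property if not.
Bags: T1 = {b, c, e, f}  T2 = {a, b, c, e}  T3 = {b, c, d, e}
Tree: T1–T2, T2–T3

Yes; width 3.

Every vertex of G appears in some bag (union = {a, b, c, d, e, f}); every edge is covered by a bag; and for each vertex v the set of bags containing v is connected in the bag tree. The decomposition is therefore valid. The largest bag has 4 vertices, so the width is 3.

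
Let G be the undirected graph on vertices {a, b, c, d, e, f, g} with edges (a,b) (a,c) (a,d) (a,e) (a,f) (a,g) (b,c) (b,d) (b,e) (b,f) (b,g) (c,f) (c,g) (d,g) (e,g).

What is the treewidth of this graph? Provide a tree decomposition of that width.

Treewidth 3.
Bags: B1 = {a, b, c, g}  B2 = {a, b, c, f}  B3 = {a, b, d, g}  B4 = {a, b, e, g}
Tree: B1–B2, B1–B3, B1–B4

The largest bag has 4 vertices, giving width 3; this decomposition certifies tw(G) ≤ 3. For the lower bound, the 4 vertices {a, b, d, g} are pairwise adjacent, and any tree decomposition puts a clique entirely inside one bag — forcing width ≥ 3. Therefore the treewidth is 3.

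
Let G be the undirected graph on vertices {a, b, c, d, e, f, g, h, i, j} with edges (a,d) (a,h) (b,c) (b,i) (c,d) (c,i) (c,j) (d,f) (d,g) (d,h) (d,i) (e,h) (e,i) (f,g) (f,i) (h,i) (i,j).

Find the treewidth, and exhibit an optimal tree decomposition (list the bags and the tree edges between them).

Treewidth 2.
One optimal decomposition is:
Bags: B1 = {d, f, i}  B2 = {d, f, g}  B3 = {c, d, i}  B4 = {c, i, j}  B5 = {d, h, i}  B6 = {a, d, h}  B7 = {b, c, i}  B8 = {e, h, i}
Tree: B1–B2, B1–B3, B3–B4, B3–B5, B5–B6, B4–B7, B5–B8

Each bag holds 3 vertices, so the decomposition has width 2, which upper-bounds the treewidth. On the other hand G contains the 3-clique {d, f, g}. A clique must lie in a single bag of any decomposition, so no decomposition can have width below 2. Therefore the treewidth is 2.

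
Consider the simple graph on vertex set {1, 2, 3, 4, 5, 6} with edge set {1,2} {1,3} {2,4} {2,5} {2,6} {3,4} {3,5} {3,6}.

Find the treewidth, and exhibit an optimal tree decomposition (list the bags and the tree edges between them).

Treewidth 2.
One such decomposition:
Bags: B1 = {2, 3, 4}  B2 = {2, 3, 5}  B3 = {2, 3, 6}  B4 = {1, 2, 3}
Tree: B1–B2, B2–B3, B3–B4

Each bag holds 3 vertices, so the decomposition has width 2, which upper-bounds the treewidth. For the lower bound, G contains the cycle 4–3–5–2–4, so G is not a forest; only forests have treewidth ≤ 1, hence tw(G) ≥ 2. Hence tw(G) = 2 exactly.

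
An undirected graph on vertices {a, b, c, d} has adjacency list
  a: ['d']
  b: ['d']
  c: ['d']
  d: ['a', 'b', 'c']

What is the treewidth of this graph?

1

A width-1 tree decomposition is:
Bags: B1 = {a, d}  B2 = {b, d}  B3 = {c, d}
Tree: B1–B2, B1–B3
Every bag has size at most 2, so the width is 2 − 1 = 1 and tw(G) ≤ 1. G has an edge, so its treewidth is at least 1. The upper and lower bounds meet at 1, so that is the treewidth.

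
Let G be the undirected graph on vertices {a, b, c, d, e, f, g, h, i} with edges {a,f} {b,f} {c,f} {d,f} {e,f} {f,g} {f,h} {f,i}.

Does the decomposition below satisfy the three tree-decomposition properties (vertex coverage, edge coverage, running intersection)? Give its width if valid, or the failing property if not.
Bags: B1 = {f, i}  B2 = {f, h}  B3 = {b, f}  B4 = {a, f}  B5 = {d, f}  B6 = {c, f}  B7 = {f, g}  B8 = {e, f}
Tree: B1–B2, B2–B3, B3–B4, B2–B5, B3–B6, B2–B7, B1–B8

Yes; width 1.

Vertex coverage: the bags together contain {a, b, c, d, e, f, g, h, i}, the full vertex set. Edge coverage: each edge of G has both endpoints in at least one bag. Running intersection: for every vertex, the bags containing it form a connected subtree. All three properties hold, so this is a valid tree decomposition of width max|bag| − 1 = 1, and hence tw(G) ≤ 1.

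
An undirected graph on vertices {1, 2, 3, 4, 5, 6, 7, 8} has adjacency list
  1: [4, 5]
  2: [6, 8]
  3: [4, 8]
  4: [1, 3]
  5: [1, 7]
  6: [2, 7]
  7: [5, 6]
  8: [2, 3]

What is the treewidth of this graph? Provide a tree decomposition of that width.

Treewidth 2.
One optimal decomposition is:
Bags: B1 = {1, 3, 4}  B2 = {1, 3, 5}  B3 = {3, 5, 7}  B4 = {3, 6, 7}  B5 = {2, 3, 6}  B6 = {2, 3, 8}
Tree: B1–B2, B2–B3, B3–B4, B4–B5, B5–B6

Every bag has size at most 3, so the width is 3 − 1 = 2 and tw(G) ≤ 2. The edges 3–4–1–5–7–6–2–8–3 form a cycle, so G is not a tree and its treewidth is at least 2. The upper and lower bounds meet at 2, so that is the treewidth.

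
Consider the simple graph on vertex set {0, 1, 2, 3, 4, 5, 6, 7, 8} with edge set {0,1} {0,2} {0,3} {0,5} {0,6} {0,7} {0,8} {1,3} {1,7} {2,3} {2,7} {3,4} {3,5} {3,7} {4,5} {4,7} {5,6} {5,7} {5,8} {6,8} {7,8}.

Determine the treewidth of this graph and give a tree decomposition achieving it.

Treewidth 3.
Bags: B1 = {0, 5, 7, 8}  B2 = {0, 3, 5, 7}  B3 = {0, 2, 3, 7}  B4 = {0, 5, 6, 8}  B5 = {0, 1, 3, 7}  B6 = {3, 4, 5, 7}
Tree: B1–B2, B2–B3, B1–B4, B3–B5, B2–B6

The largest bag has 4 vertices, giving width 3; this decomposition certifies tw(G) ≤ 3. On the other hand G contains the 4-clique {0, 5, 6, 8}. A clique must lie in a single bag of any decomposition, so no decomposition can have width below 3. The upper and lower bounds meet at 3, so that is the treewidth.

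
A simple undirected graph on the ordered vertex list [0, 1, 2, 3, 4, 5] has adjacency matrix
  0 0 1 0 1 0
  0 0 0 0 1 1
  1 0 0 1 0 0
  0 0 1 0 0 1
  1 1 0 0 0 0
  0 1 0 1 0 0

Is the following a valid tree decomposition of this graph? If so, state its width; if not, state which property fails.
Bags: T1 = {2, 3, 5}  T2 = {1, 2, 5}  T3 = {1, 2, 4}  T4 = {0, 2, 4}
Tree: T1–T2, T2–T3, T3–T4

Yes; width 2.

Checking the three conditions: (i) the bags cover all of {0, 1, 2, 3, 4, 5}; (ii) for each edge, some bag contains both endpoints; (iii) the bags containing any fixed vertex form a subtree. All hold, so the decomposition is valid with width 3 − 1 = 2.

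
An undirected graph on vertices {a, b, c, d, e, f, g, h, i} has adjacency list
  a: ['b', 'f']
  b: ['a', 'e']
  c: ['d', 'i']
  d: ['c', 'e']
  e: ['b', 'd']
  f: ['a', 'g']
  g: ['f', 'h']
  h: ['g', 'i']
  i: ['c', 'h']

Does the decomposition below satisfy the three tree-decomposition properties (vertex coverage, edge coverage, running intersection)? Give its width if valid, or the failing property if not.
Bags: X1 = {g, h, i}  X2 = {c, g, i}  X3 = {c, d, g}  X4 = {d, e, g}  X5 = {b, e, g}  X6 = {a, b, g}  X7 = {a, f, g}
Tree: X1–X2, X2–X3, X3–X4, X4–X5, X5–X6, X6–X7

Yes; width 2.

Every vertex of G appears in some bag (union = {a, b, c, d, e, f, g, h, i}); every edge is covered by a bag; and for each vertex v the set of bags containing v is connected in the bag tree. The decomposition is therefore valid. The largest bag has 3 vertices, so the width is 2.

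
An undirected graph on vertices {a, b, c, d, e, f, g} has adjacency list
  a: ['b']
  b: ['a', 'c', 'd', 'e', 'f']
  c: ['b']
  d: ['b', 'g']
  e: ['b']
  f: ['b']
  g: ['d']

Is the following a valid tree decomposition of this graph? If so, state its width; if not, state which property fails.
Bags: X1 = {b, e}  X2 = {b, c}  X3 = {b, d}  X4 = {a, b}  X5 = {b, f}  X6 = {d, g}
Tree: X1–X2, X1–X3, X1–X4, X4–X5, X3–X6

Yes; width 1.

Checking the three conditions: (i) the bags cover all of {a, b, c, d, e, f, g}; (ii) for each edge, some bag contains both endpoints; (iii) the bags containing any fixed vertex form a subtree. All hold, so the decomposition is valid with width 2 − 1 = 1.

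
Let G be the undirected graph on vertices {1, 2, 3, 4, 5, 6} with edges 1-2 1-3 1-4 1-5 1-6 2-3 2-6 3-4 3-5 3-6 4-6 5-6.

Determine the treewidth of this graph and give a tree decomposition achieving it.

Treewidth 3.
One optimal decomposition is:
Bags: B1 = {1, 2, 3, 6}  B2 = {1, 3, 5, 6}  B3 = {1, 3, 4, 6}
Tree: B1–B2, B1–B3

Every bag has size at most 4, so the width is 4 − 1 = 3 and tw(G) ≤ 3. Conversely, {1, 2, 3, 6} is a clique of size 4, and the vertices of any clique must share a bag in every tree decomposition; so some bag has ≥ 4 vertices and tw(G) ≥ 3. Hence tw(G) = 3 exactly.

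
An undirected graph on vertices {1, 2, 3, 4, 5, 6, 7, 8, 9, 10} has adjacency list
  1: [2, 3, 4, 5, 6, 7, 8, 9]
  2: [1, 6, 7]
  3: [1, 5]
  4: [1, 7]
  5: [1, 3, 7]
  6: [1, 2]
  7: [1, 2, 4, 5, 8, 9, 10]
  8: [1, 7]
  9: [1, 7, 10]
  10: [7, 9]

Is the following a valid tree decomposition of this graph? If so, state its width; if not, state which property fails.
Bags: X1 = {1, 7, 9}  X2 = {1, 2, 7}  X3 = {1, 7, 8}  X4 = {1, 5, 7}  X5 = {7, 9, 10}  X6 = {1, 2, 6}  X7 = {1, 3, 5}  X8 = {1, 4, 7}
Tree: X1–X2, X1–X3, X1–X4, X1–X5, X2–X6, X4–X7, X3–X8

Yes; width 2.

Vertex coverage: the bags together contain {1, 2, 3, 4, 5, 6, 7, 8, 9, 10}, the full vertex set. Edge coverage: each edge of G has both endpoints in at least one bag. Running intersection: for every vertex, the bags containing it form a connected subtree. All three properties hold, so this is a valid tree decomposition of width max|bag| − 1 = 2, and hence tw(G) ≤ 2.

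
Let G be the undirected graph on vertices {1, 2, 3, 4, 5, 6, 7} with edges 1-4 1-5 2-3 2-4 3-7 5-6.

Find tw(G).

1

A width-1 tree decomposition is:
Bags: B1 = {3, 7}  B2 = {2, 3}  B3 = {2, 4}  B4 = {1, 4}  B5 = {1, 5}  B6 = {5, 6}
Tree: B1–B2, B2–B3, B3–B4, B4–B5, B5–B6
The largest bag has 2 vertices, giving width 1; this decomposition certifies tw(G) ≤ 1. Since G has at least one edge (e.g. 7–3), it is not an edgeless graph, so tw(G) ≥ 1. The upper and lower bounds meet at 1, so that is the treewidth.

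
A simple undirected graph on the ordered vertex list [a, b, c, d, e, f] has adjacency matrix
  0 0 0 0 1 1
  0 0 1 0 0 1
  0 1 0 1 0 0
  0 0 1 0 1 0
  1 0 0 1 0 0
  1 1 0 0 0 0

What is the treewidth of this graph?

2

A width-2 tree decomposition is:
Bags: B1 = {b, c, f}  B2 = {c, d, f}  B3 = {d, e, f}  B4 = {a, e, f}
Tree: B1–B2, B2–B3, B3–B4
Each bag holds 3 vertices, so the decomposition has width 2, which upper-bounds the treewidth. The edges f–b–c–d–e–a–f form a cycle, so G is not a tree and its treewidth is at least 2. The upper and lower bounds meet at 2, so that is the treewidth.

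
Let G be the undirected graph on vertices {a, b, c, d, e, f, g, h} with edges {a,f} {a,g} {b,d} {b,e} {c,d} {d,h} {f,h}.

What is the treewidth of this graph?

1

A width-1 tree decomposition is:
Bags: B1 = {d, h}  B2 = {f, h}  B3 = {b, d}  B4 = {a, f}  B5 = {a, g}  B6 = {b, e}  B7 = {c, d}
Tree: B1–B2, B1–B3, B2–B4, B4–B5, B3–B6, B1–B7
Each bag holds 2 vertices, so the decomposition has width 1, which upper-bounds the treewidth. Any graph with an edge has treewidth ≥ 1, and G has the edge d–h. Hence tw(G) = 1 exactly.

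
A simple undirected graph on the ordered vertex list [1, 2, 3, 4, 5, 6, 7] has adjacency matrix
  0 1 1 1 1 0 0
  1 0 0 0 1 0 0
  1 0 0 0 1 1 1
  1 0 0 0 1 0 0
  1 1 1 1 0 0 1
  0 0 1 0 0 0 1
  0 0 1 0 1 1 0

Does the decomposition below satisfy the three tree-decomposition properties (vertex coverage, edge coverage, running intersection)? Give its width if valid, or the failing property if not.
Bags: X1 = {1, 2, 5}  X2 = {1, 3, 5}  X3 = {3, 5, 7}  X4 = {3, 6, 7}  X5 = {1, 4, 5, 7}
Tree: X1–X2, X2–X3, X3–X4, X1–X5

No — bags containing vertex 7 are not connected in the tree.

A tree decomposition must satisfy three properties: every vertex lies in some bag; for every edge, both endpoints lie together in some bag; and for every vertex, the bags containing it form a connected subtree. Here bags containing vertex 7 are not connected in the tree, so the decomposition is invalid.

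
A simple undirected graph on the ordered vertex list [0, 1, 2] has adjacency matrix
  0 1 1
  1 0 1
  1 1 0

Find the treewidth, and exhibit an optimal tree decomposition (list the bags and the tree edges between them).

Treewidth 2.
One optimal decomposition is:
Bags: B1 = {0, 1, 2}
Tree: (single bag)

With just one bag of size 3, the width is 3 − 1 = 2, so tw(G) ≤ 2. On the other hand G contains the 3-clique {0, 1, 2}. A clique must lie in a single bag of any decomposition, so no decomposition can have width below 2. The upper and lower bounds meet at 2, so that is the treewidth.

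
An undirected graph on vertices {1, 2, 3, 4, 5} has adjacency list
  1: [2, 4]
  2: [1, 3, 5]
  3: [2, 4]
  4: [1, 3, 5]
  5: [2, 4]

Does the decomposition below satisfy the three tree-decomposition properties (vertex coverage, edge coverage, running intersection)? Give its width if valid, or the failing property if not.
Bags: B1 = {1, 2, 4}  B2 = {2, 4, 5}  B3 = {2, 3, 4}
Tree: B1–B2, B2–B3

Checking the three conditions: (i) the bags cover all of {1, 2, 3, 4, 5}; (ii) for each edge, some bag contains both endpoints; (iii) the bags containing any fixed vertex form a subtree. All hold, so the decomposition is valid with width 3 − 1 = 2.

Yes; width 2.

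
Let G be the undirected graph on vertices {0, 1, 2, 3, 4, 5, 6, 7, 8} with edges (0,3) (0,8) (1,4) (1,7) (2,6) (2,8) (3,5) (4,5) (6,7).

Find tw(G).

2

A width-2 tree decomposition is:
Bags: B1 = {1, 4, 7}  B2 = {4, 6, 7}  B3 = {2, 4, 6}  B4 = {2, 4, 8}  B5 = {0, 4, 8}  B6 = {0, 3, 4}  B7 = {3, 4, 5}
Tree: B1–B2, B2–B3, B3–B4, B4–B5, B5–B6, B6–B7
Each bag holds 3 vertices, so the decomposition has width 2, which upper-bounds the treewidth. Since 4–1–7–6–2–8–0–3–5–4 is a cycle in G, G is not acyclic. Forests are exactly the graphs of treewidth ≤ 1, so tw(G) ≥ 2. Therefore the treewidth is 2.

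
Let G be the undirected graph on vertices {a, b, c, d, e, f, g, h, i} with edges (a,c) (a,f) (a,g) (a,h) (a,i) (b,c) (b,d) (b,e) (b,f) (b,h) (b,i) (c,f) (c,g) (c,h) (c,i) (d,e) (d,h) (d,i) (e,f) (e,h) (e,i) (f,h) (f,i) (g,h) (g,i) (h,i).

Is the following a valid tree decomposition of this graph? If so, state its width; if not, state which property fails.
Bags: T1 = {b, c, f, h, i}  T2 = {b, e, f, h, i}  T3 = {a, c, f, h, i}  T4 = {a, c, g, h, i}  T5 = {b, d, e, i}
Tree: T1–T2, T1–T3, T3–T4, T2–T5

No — edge (h,d) lies in no bag.

A tree decomposition must satisfy three properties: every vertex lies in some bag; for every edge, both endpoints lie together in some bag; and for every vertex, the bags containing it form a connected subtree. Here edge (h,d) lies in no bag, so the decomposition is invalid.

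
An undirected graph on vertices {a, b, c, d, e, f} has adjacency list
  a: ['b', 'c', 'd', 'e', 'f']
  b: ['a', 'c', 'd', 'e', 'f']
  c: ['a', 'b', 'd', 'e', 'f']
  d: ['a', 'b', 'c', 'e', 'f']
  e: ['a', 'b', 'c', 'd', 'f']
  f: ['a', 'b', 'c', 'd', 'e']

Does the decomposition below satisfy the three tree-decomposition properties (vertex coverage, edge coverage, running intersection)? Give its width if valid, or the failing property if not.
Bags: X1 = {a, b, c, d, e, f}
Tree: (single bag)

Yes; width 5.

Vertex coverage: the bags together contain {a, b, c, d, e, f}, the full vertex set. Edge coverage: each edge of G has both endpoints in at least one bag. Running intersection: for every vertex, the bags containing it form a connected subtree. All three properties hold, so this is a valid tree decomposition of width max|bag| − 1 = 5, and hence tw(G) ≤ 5.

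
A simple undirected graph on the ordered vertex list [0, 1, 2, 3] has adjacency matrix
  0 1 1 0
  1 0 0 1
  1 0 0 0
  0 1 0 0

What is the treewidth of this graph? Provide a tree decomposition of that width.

Every bag has size at most 2, so the width is 2 − 1 = 1 and tw(G) ≤ 1. Since G has at least one edge (e.g. 1–0), it is not an edgeless graph, so tw(G) ≥ 1. Combining the bounds, tw(G) = 1.

Treewidth 1.
One optimal decomposition is:
Bags: B1 = {0, 1}  B2 = {1, 3}  B3 = {0, 2}
Tree: B1–B2, B1–B3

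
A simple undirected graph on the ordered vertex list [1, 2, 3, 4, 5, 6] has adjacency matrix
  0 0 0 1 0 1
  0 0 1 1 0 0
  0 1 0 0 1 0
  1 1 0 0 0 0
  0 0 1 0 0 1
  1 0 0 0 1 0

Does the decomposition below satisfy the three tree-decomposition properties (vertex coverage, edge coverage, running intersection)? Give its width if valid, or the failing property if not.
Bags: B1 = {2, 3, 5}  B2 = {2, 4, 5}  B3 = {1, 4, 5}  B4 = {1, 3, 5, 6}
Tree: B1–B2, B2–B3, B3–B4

No — bags containing vertex 3 are not connected in the tree.

A tree decomposition must satisfy three properties: every vertex lies in some bag; for every edge, both endpoints lie together in some bag; and for every vertex, the bags containing it form a connected subtree. Here bags containing vertex 3 are not connected in the tree, so the decomposition is invalid.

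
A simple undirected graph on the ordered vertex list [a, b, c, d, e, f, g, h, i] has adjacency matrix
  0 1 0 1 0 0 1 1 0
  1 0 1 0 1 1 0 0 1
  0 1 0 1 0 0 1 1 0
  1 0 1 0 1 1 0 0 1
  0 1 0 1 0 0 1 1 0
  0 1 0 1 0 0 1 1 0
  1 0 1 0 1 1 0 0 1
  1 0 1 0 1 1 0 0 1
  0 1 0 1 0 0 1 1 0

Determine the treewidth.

A width-4 tree decomposition is:
Bags: B1 = {b, d, f, g, h}  B2 = {b, d, g, h, i}  B3 = {b, c, d, g, h}  B4 = {b, d, e, g, h}  B5 = {a, b, d, g, h}
Tree: B1–B2, B2–B3, B3–B4, B4–B5
Each bag holds 5 vertices, so the decomposition has width 4, which upper-bounds the treewidth. For the lower bound: the 5 vertex sets {f,h}, {d,i}, {c,g}, {b}, {e} are disjoint, each induces a connected subgraph, and every pair is joined by at least one edge of G. Contracting each set to a single vertex therefore yields K_{5} as a minor, and since treewidth is minor-monotone, tw(G) ≥ tw(K_{5}) = 4. The upper and lower bounds meet at 4, so that is the treewidth.

4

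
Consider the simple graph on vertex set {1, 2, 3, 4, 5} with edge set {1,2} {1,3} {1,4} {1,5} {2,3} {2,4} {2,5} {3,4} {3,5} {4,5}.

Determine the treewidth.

4

A width-4 tree decomposition is:
Bags: B1 = {1, 2, 3, 4, 5}
Tree: (single bag)
With just one bag of size 5, the width is 5 − 1 = 4, so tw(G) ≤ 4. On the other hand G contains the 5-clique {1, 2, 3, 4, 5}. A clique must lie in a single bag of any decomposition, so no decomposition can have width below 4. The upper and lower bounds meet at 4, so that is the treewidth.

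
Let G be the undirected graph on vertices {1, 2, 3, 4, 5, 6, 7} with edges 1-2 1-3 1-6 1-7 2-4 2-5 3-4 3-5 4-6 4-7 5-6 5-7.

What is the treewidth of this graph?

A width-3 tree decomposition is:
Bags: B1 = {1, 4, 5, 7}  B2 = {1, 2, 4, 5}  B3 = {1, 4, 5, 6}  B4 = {1, 3, 4, 5}
Tree: B1–B2, B2–B3, B3–B4
The largest bag has 4 vertices, giving width 3; this decomposition certifies tw(G) ≤ 3. For the lower bound: the 4 vertex sets {1,7}, {2,5}, {4}, {6} are disjoint, each induces a connected subgraph, and every pair is joined by at least one edge of G. Contracting each set to a single vertex therefore yields K_{4} as a minor, and since treewidth is minor-monotone, tw(G) ≥ tw(K_{4}) = 3. Combining the bounds, tw(G) = 3.

3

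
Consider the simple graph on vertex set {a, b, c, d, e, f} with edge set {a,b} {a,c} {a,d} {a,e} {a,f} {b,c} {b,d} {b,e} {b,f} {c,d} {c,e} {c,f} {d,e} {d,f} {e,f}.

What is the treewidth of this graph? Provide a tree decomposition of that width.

A single bag containing all 6 vertices is trivially a valid decomposition of width 5. On the other hand G contains the 6-clique {a, b, c, d, e, f}. A clique must lie in a single bag of any decomposition, so no decomposition can have width below 5. Hence tw(G) = 5 exactly.

Treewidth 5.
Bags: B1 = {a, b, c, d, e, f}
Tree: (single bag)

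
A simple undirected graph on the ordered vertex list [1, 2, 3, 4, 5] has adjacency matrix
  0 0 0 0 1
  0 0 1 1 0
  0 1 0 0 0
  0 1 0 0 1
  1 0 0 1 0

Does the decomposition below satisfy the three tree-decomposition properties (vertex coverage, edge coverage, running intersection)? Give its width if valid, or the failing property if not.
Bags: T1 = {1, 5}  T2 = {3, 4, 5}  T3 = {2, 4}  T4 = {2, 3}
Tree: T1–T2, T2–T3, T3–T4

No — bags containing vertex 3 are not connected in the tree.

A tree decomposition must satisfy three properties: every vertex lies in some bag; for every edge, both endpoints lie together in some bag; and for every vertex, the bags containing it form a connected subtree. Here bags containing vertex 3 are not connected in the tree, so the decomposition is invalid.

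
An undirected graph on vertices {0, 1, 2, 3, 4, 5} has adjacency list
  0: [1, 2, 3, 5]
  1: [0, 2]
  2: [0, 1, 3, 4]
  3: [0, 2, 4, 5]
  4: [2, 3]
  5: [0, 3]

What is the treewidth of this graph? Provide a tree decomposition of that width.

Treewidth 2.
One optimal decomposition is:
Bags: B1 = {0, 2, 3}  B2 = {0, 1, 2}  B3 = {0, 3, 5}  B4 = {2, 3, 4}
Tree: B1–B2, B1–B3, B1–B4

Every bag has size at most 3, so the width is 3 − 1 = 2 and tw(G) ≤ 2. Conversely, {0, 1, 2} is a clique of size 3, and the vertices of any clique must share a bag in every tree decomposition; so some bag has ≥ 3 vertices and tw(G) ≥ 2. Combining the bounds, tw(G) = 2.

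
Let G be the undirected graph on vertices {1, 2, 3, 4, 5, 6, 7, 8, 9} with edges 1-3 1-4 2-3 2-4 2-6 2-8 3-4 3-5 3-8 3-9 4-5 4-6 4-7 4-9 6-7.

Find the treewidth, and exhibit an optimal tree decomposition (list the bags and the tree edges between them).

Every bag has size at most 3, so the width is 3 − 1 = 2 and tw(G) ≤ 2. On the other hand G contains the 3-clique {2, 3, 8}. A clique must lie in a single bag of any decomposition, so no decomposition can have width below 2. Therefore the treewidth is 2.

Treewidth 2.
One optimal decomposition is:
Bags: B1 = {2, 4, 6}  B2 = {2, 3, 4}  B3 = {1, 3, 4}  B4 = {3, 4, 9}  B5 = {4, 6, 7}  B6 = {3, 4, 5}  B7 = {2, 3, 8}
Tree: B1–B2, B2–B3, B2–B4, B1–B5, B2–B6, B2–B7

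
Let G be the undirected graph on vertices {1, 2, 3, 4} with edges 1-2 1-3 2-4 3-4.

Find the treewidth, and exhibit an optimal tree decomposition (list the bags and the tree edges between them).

Every bag has size at most 3, so the width is 3 − 1 = 2 and tw(G) ≤ 2. The edges 4–2–1–3–4 form a cycle, so G is not a tree and its treewidth is at least 2. Hence tw(G) = 2 exactly.

Treewidth 2.
One such decomposition:
Bags: B1 = {1, 2, 4}  B2 = {1, 3, 4}
Tree: B1–B2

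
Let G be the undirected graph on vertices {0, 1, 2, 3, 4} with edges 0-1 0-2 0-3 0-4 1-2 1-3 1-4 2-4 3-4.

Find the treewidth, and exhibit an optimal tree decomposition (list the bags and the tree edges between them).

Treewidth 3.
Bags: B1 = {0, 1, 2, 4}  B2 = {0, 1, 3, 4}
Tree: B1–B2

Each bag holds 4 vertices, so the decomposition has width 3, which upper-bounds the treewidth. For the lower bound, the 4 vertices {0, 1, 2, 4} are pairwise adjacent, and any tree decomposition puts a clique entirely inside one bag — forcing width ≥ 3. The upper and lower bounds meet at 3, so that is the treewidth.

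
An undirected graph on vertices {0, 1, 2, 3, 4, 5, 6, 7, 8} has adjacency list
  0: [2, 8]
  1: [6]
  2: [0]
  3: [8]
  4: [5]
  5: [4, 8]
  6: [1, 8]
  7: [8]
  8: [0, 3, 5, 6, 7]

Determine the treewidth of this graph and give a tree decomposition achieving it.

Treewidth 1.
One such decomposition:
Bags: B1 = {1, 6}  B2 = {6, 8}  B3 = {5, 8}  B4 = {3, 8}  B5 = {0, 8}  B6 = {7, 8}  B7 = {4, 5}  B8 = {0, 2}
Tree: B1–B2, B2–B3, B2–B4, B3–B5, B3–B6, B3–B7, B5–B8

The largest bag has 2 vertices, giving width 1; this decomposition certifies tw(G) ≤ 1. Any graph with an edge has treewidth ≥ 1, and G has the edge 1–6. Combining the bounds, tw(G) = 1.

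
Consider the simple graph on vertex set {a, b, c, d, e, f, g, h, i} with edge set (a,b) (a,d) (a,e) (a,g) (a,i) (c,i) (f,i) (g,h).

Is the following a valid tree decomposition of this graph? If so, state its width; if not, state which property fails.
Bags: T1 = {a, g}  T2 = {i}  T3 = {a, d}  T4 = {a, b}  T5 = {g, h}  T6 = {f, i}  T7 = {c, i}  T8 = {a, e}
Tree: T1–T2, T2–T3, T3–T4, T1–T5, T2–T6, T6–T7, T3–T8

No — edge (a,i) lies in no bag.

A tree decomposition must satisfy three properties: every vertex lies in some bag; for every edge, both endpoints lie together in some bag; and for every vertex, the bags containing it form a connected subtree. Here edge (a,i) lies in no bag, so the decomposition is invalid.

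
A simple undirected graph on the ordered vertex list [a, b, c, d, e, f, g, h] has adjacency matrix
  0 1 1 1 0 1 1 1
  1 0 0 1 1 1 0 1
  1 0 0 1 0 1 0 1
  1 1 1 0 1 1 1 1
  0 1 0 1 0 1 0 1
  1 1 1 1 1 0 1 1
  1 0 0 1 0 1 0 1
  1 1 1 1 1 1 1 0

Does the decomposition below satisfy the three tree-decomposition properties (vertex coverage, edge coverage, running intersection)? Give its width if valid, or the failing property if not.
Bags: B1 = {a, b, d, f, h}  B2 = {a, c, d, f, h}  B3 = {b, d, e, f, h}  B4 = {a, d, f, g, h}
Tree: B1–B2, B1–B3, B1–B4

Vertex coverage: the bags together contain {a, b, c, d, e, f, g, h}, the full vertex set. Edge coverage: each edge of G has both endpoints in at least one bag. Running intersection: for every vertex, the bags containing it form a connected subtree. All three properties hold, so this is a valid tree decomposition of width max|bag| − 1 = 4, and hence tw(G) ≤ 4.

Yes; width 4.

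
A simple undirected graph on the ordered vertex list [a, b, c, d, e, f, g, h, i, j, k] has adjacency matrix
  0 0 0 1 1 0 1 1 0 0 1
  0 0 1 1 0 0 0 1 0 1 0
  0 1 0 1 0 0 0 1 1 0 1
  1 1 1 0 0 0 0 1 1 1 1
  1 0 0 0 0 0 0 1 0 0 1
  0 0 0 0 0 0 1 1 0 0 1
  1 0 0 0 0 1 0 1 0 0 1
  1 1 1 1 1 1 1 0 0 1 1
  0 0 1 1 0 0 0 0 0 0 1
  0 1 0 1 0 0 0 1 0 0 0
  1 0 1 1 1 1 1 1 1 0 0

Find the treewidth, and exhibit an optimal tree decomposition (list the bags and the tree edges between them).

Treewidth 3.
One optimal decomposition is:
Bags: B1 = {c, d, h, k}  B2 = {b, c, d, h}  B3 = {a, d, h, k}  B4 = {c, d, i, k}  B5 = {b, d, h, j}  B6 = {a, g, h, k}  B7 = {a, e, h, k}  B8 = {f, g, h, k}
Tree: B1–B2, B1–B3, B1–B4, B2–B5, B3–B6, B6–B7, B6–B8

Each bag holds 4 vertices, so the decomposition has width 3, which upper-bounds the treewidth. For the lower bound, the 4 vertices {b, d, h, j} are pairwise adjacent, and any tree decomposition puts a clique entirely inside one bag — forcing width ≥ 3. The upper and lower bounds meet at 3, so that is the treewidth.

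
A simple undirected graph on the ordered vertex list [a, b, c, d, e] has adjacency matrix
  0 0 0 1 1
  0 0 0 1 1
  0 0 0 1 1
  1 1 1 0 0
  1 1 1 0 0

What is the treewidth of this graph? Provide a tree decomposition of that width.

The largest bag has 3 vertices, giving width 2; this decomposition certifies tw(G) ≤ 2. For the lower bound, G contains the cycle d–b–e–a–d, so G is not a forest; only forests have treewidth ≤ 1, hence tw(G) ≥ 2. Hence tw(G) = 2 exactly.

Treewidth 2.
One such decomposition:
Bags: B1 = {b, d, e}  B2 = {a, d, e}  B3 = {c, d, e}
Tree: B1–B2, B2–B3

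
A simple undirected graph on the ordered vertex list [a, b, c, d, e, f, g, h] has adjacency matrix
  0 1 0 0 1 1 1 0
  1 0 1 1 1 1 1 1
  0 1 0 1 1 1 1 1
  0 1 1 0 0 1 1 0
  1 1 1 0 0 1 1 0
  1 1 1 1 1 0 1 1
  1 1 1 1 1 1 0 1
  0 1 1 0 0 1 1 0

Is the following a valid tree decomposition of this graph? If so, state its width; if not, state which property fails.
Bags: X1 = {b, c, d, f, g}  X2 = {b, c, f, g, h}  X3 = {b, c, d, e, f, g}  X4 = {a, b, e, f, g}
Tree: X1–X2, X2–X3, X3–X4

A tree decomposition must satisfy three properties: every vertex lies in some bag; for every edge, both endpoints lie together in some bag; and for every vertex, the bags containing it form a connected subtree. Here bags containing vertex d are not connected in the tree, so the decomposition is invalid.

No — bags containing vertex d are not connected in the tree.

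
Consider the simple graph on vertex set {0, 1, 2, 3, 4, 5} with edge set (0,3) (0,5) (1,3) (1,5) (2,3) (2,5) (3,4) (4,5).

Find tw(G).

2

A width-2 tree decomposition is:
Bags: B1 = {1, 3, 5}  B2 = {0, 3, 5}  B3 = {2, 3, 5}  B4 = {3, 4, 5}
Tree: B1–B2, B2–B3, B3–B4
Every bag has size at most 3, so the width is 3 − 1 = 2 and tw(G) ≤ 2. Since 3–1–5–0–3 is a cycle in G, G is not acyclic. Forests are exactly the graphs of treewidth ≤ 1, so tw(G) ≥ 2. Combining the bounds, tw(G) = 2.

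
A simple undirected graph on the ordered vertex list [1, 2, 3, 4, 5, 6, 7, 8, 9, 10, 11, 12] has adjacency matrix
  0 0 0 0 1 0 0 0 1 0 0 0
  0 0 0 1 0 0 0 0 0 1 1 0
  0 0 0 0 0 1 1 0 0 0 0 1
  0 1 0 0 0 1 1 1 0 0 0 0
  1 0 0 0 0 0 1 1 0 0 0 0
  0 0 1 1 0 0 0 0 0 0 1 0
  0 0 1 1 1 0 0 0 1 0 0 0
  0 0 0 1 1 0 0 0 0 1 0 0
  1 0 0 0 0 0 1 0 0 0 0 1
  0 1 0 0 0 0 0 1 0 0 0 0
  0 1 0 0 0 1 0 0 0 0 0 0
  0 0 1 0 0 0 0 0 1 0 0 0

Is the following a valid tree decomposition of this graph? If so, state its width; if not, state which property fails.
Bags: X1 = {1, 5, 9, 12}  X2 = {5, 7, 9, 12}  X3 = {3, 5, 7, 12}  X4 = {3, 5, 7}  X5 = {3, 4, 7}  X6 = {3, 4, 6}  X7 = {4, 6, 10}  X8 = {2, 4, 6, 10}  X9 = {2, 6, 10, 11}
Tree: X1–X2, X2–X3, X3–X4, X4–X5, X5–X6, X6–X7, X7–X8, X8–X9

A tree decomposition must satisfy three properties: every vertex lies in some bag; for every edge, both endpoints lie together in some bag; and for every vertex, the bags containing it form a connected subtree. Here vertex 8 appears in no bag, so the decomposition is invalid.

No — vertex 8 appears in no bag.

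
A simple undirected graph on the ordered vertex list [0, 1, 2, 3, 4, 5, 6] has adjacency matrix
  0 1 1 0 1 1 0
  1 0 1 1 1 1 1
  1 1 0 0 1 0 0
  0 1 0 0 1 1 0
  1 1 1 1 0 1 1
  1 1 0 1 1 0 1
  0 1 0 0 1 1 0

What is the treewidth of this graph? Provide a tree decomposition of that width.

Treewidth 3.
One optimal decomposition is:
Bags: B1 = {1, 4, 5, 6}  B2 = {0, 1, 4, 5}  B3 = {1, 3, 4, 5}  B4 = {0, 1, 2, 4}
Tree: B1–B2, B2–B3, B2–B4

The largest bag has 4 vertices, giving width 3; this decomposition certifies tw(G) ≤ 3. On the other hand G contains the 4-clique {0, 1, 2, 4}. A clique must lie in a single bag of any decomposition, so no decomposition can have width below 3. Combining the bounds, tw(G) = 3.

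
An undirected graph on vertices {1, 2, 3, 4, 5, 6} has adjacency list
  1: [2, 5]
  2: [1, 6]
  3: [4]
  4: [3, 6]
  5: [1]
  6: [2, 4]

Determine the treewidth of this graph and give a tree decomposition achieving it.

Treewidth 1.
Bags: B1 = {3, 4}  B2 = {4, 6}  B3 = {2, 6}  B4 = {1, 2}  B5 = {1, 5}
Tree: B1–B2, B2–B3, B3–B4, B4–B5

The largest bag has 2 vertices, giving width 1; this decomposition certifies tw(G) ≤ 1. G has an edge, so its treewidth is at least 1. Hence tw(G) = 1 exactly.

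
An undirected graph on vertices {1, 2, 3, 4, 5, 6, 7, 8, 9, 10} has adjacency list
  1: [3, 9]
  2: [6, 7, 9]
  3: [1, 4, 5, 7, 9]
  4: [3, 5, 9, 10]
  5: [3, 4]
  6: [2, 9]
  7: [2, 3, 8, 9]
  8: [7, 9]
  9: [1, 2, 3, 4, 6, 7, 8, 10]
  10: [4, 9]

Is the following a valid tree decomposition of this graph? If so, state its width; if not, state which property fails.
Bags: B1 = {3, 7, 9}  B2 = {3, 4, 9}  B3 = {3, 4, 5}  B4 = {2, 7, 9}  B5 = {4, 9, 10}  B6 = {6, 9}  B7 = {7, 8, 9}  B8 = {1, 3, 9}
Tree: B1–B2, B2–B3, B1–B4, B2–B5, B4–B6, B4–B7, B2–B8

No — edge (2,6) lies in no bag.

A tree decomposition must satisfy three properties: every vertex lies in some bag; for every edge, both endpoints lie together in some bag; and for every vertex, the bags containing it form a connected subtree. Here edge (2,6) lies in no bag, so the decomposition is invalid.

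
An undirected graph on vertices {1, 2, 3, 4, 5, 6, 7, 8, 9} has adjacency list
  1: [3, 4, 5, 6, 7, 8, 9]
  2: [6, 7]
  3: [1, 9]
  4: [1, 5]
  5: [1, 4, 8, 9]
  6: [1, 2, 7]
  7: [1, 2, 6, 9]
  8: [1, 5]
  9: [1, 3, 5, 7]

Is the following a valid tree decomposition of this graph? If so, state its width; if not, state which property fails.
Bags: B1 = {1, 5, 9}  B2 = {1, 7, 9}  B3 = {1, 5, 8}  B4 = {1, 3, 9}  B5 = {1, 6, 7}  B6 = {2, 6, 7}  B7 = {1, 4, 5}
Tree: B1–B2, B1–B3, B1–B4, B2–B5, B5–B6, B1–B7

Every vertex of G appears in some bag (union = {1, 2, 3, 4, 5, 6, 7, 8, 9}); every edge is covered by a bag; and for each vertex v the set of bags containing v is connected in the bag tree. The decomposition is therefore valid. The largest bag has 3 vertices, so the width is 2.

Yes; width 2.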